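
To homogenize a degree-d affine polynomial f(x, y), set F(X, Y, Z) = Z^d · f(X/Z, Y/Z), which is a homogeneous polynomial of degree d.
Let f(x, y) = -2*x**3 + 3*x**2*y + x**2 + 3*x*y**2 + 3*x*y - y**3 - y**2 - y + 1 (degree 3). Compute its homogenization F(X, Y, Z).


F(X, Y, Z) = -2*X**3 + 3*X**2*Y + X**2*Z + 3*X*Y**2 + 3*X*Y*Z - Y**3 - Y**2*Z - Y*Z**2 + Z**3

deg(f) = 3.
Substitute x = X/Z, y = Y/Z into f, then multiply by Z^3.
  monomial -2·x^3·y^0 ↦ -2·X^3·Y^0·Z^0.
  monomial 3·x^2·y^1 ↦ 3·X^2·Y^1·Z^0.
  monomial 1·x^2·y^0 ↦ 1·X^2·Y^0·Z^1.
  monomial 3·x^1·y^2 ↦ 3·X^1·Y^2·Z^0.
  monomial 3·x^1·y^1 ↦ 3·X^1·Y^1·Z^1.
  monomial -1·x^0·y^3 ↦ -1·X^0·Y^3·Z^0.
  monomial -1·x^0·y^2 ↦ -1·X^0·Y^2·Z^1.
  monomial -1·x^0·y^1 ↦ -1·X^0·Y^1·Z^2.
  monomial 1·x^0·y^0 ↦ 1·X^0·Y^0·Z^3.
Collecting: F(X, Y, Z) = -2*X**3 + 3*X**2*Y + X**2*Z + 3*X*Y**2 + 3*X*Y*Z - Y**3 - Y**2*Z - Y*Z**2 + Z**3.


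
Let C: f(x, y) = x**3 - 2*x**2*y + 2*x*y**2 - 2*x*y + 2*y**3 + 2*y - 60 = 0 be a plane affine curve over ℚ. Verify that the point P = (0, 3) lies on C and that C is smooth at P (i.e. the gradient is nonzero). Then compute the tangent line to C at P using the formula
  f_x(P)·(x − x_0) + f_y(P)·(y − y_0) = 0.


Tangent line at P: 12*x + 56*y - 168 = 0.

Step 1: f(0, 3) = 0, so P lies on C.
Step 2: partial derivatives
  f_x(x, y) = 3*x**2 - 4*x*y + 2*y**2 - 2*y, f_y(x, y) = -2*x**2 + 4*x*y - 2*x + 6*y**2 + 2.
  f_x(P) = 12, f_y(P) = 56 (gradient nonzero, so P is smooth).
Step 3: tangent line at P: 12·(x − 0) + 56·(y − 3) = 0.
Expanding: 12*x + 56*y - 168 = 0.


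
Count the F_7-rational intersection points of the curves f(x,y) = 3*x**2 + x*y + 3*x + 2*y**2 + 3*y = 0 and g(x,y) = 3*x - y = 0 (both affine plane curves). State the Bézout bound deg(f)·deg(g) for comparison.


Common zeros: {(0, 0), (3, 2)}; count = 2; Bézout bound = 2.

deg(f) = 2, deg(g) = 1, so Bézout bound = 2.
Scan x ∈ F_7. For each x, list the y ∈ F_7 with f(x, y) ≡ 0 and those with g(x, y) ≡ 0 (mod 7); the common zeros in that column are the intersection.
  x = 0: f ≡ 0 at y ∈ {0, 2}; g ≡ 0 at y ∈ {0}; common: {0}.
  x = 1: f ≡ 0 at y ∈ ∅; g ≡ 0 at y ∈ {3}; common: ∅.
  x = 2: f ≡ 0 at y ∈ {4}; g ≡ 0 at y ∈ {6}; common: ∅.
  x = 3: f ≡ 0 at y ∈ {2}; g ≡ 0 at y ∈ {2}; common: {2}.
  x = 4: f ≡ 0 at y ∈ ∅; g ≡ 0 at y ∈ {5}; common: ∅.
  x = 5: f ≡ 0 at y ∈ {4, 6}; g ≡ 0 at y ∈ {1}; common: ∅.
  x = 6: f ≡ 0 at y ∈ {0, 6}; g ≡ 0 at y ∈ {4}; common: ∅.
Collecting: common zeros = {(0, 0), (3, 2)}, so the count is 2.
Comparison with the Bézout bound: 2 ≤ 2 = deg(f)·deg(g), as expected for curves with no common component (the bound is attained).


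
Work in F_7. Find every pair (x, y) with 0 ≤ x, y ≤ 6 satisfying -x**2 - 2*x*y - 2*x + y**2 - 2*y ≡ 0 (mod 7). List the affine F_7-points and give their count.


Affine F_7-points: {(0, 0), (0, 2), (1, 2), (4, 5), (5, 0), (5, 5)}; count = 6.

For each of the 49 pairs (x, y) ∈ F_7², evaluate f(x, y) mod 7. Record the zeros.
  x = 0: [0↦0, 1↦6, 2↦0, 3↦3, 4↦1, 5↦1, 6↦3]  zeros at y ∈ {0, 2}
  x = 1: [0↦4, 1↦1, 2↦0, 3↦1, 4↦4, 5↦2, 6↦2]  zeros at y ∈ {2}
  x = 2: [0↦6, 1↦1, 2↦5, 3↦4, 4↦5, 5↦1, 6↦6]  zeros at y ∈ ∅
  x = 3: [0↦6, 1↦6, 2↦1, 3↦5, 4↦4, 5↦5, 6↦1]  zeros at y ∈ ∅
  x = 4: [0↦4, 1↦2, 2↦2, 3↦4, 4↦1, 5↦0, 6↦1]  zeros at y ∈ {5}
  x = 5: [0↦0, 1↦3, 2↦1, 3↦1, 4↦3, 5↦0, 6↦6]  zeros at y ∈ {0, 5}
  x = 6: [0↦1, 1↦2, 2↦5, 3↦3, 4↦3, 5↦5, 6↦2]  zeros at y ∈ ∅
Collecting zeros: affine points = {(0, 0), (0, 2), (1, 2), (4, 5), (5, 0), (5, 5)}.
Total count |C(F_7)_aff| = 6.


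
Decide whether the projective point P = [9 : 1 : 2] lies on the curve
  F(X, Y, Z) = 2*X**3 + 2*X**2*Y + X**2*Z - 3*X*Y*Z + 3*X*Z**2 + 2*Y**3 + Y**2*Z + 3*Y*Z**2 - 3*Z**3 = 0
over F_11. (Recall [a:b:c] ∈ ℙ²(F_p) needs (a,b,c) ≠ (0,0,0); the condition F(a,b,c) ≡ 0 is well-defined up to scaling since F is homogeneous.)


F(9,1,2) ≡ 2 (mod 11); P is NOT on the curve.

Evaluate F(9, 1, 2) term-by-term (mod 11).
  2*X**3 ↦ 2·729·1·1 = 1458
  2*X**2*Y ↦ 2·81·1·1 = 162
  X**2*Z ↦ 1·81·1·2 = 162
  -3*X*Y*Z ↦ -3·9·1·2 = -54
  3*X*Z**2 ↦ 3·9·1·4 = 108
  2*Y**3 ↦ 2·1·1·1 = 2
  Y**2*Z ↦ 1·1·1·2 = 2
  3*Y*Z**2 ↦ 3·1·1·4 = 12
  -3*Z**3 ↦ -3·1·1·8 = -24
Sum: F(9, 1, 2) = (1458) + (162) + (162) + (-54) + (108) + (2) + (2) + (12) + (-24) = 1828.
Reducing mod 11: 1828 ≡ 2 (mod 11).
Since F(a, b, c) ≡ 2 ≠ 0 (mod 11), P does NOT lie on the curve.


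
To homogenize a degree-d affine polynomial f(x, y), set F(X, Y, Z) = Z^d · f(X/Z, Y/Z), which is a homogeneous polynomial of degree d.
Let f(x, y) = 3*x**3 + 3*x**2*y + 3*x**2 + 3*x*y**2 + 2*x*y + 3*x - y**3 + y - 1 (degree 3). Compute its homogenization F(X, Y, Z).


F(X, Y, Z) = 3*X**3 + 3*X**2*Y + 3*X**2*Z + 3*X*Y**2 + 2*X*Y*Z + 3*X*Z**2 - Y**3 + Y*Z**2 - Z**3

deg(f) = 3.
Substitute x = X/Z, y = Y/Z into f, then multiply by Z^3.
  monomial 3·x^3·y^0 ↦ 3·X^3·Y^0·Z^0.
  monomial 3·x^2·y^1 ↦ 3·X^2·Y^1·Z^0.
  monomial 3·x^2·y^0 ↦ 3·X^2·Y^0·Z^1.
  monomial 3·x^1·y^2 ↦ 3·X^1·Y^2·Z^0.
  monomial 2·x^1·y^1 ↦ 2·X^1·Y^1·Z^1.
  monomial 3·x^1·y^0 ↦ 3·X^1·Y^0·Z^2.
  monomial -1·x^0·y^3 ↦ -1·X^0·Y^3·Z^0.
  monomial 1·x^0·y^1 ↦ 1·X^0·Y^1·Z^2.
  monomial -1·x^0·y^0 ↦ -1·X^0·Y^0·Z^3.
Collecting: F(X, Y, Z) = 3*X**3 + 3*X**2*Y + 3*X**2*Z + 3*X*Y**2 + 2*X*Y*Z + 3*X*Z**2 - Y**3 + Y*Z**2 - Z**3.


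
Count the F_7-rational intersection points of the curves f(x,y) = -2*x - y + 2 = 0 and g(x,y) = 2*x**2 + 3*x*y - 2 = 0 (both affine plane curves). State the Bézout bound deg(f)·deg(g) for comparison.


Common zeros: {(1, 0), (4, 1)}; count = 2; Bézout bound = 2.

deg(f) = 1, deg(g) = 2, so Bézout bound = 2.
Scan x ∈ F_7. For each x, list the y ∈ F_7 with f(x, y) ≡ 0 and those with g(x, y) ≡ 0 (mod 7); the common zeros in that column are the intersection.
  x = 0: f ≡ 0 at y ∈ {2}; g ≡ 0 at y ∈ ∅; common: ∅.
  x = 1: f ≡ 0 at y ∈ {0}; g ≡ 0 at y ∈ {0}; common: {0}.
  x = 2: f ≡ 0 at y ∈ {5}; g ≡ 0 at y ∈ {6}; common: ∅.
  x = 3: f ≡ 0 at y ∈ {3}; g ≡ 0 at y ∈ {6}; common: ∅.
  x = 4: f ≡ 0 at y ∈ {1}; g ≡ 0 at y ∈ {1}; common: {1}.
  x = 5: f ≡ 0 at y ∈ {6}; g ≡ 0 at y ∈ {1}; common: ∅.
  x = 6: f ≡ 0 at y ∈ {4}; g ≡ 0 at y ∈ {0}; common: ∅.
Collecting: common zeros = {(1, 0), (4, 1)}, so the count is 2.
Comparison with the Bézout bound: 2 ≤ 2 = deg(f)·deg(g), as expected for curves with no common component (the bound is attained).


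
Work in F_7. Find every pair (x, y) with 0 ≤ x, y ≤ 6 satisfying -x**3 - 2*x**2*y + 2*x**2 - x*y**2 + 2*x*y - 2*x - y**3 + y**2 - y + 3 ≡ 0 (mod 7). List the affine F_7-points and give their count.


Affine F_7-points: {(0, 4), (1, 1), (1, 3), (3, 1), (3, 5), (3, 6), (4, 6)}; count = 7.

For each of the 49 pairs (x, y) ∈ F_7², evaluate f(x, y) mod 7. Record the zeros.
  x = 0: [0↦3, 1↦2, 2↦4, 3↦3, 4↦0, 5↦3, 6↦6]  zeros at y ∈ {4}
  x = 1: [0↦2, 1↦0, 2↦6, 3↦0, 4↦4, 5↦5, 6↦4]  zeros at y ∈ {1, 3}
  x = 2: [0↦6, 1↦6, 2↦5, 3↦4, 4↦4, 5↦6, 6↦4]  zeros at y ∈ ∅
  x = 3: [0↦2, 1↦0, 2↦2, 3↦2, 4↦1, 5↦0, 6↦0]  zeros at y ∈ {1, 5, 6}
  x = 4: [0↦5, 1↦4, 2↦5, 3↦2, 4↦3, 5↦2, 6↦0]  zeros at y ∈ {6}
  x = 5: [0↦2, 1↦5, 2↦1, 3↦5, 4↦4, 5↦6, 6↦5]  zeros at y ∈ ∅
  x = 6: [0↦1, 1↦4, 2↦5, 3↦5, 4↦5, 5↦6, 6↦2]  zeros at y ∈ ∅
Collecting zeros: affine points = {(0, 4), (1, 1), (1, 3), (3, 1), (3, 5), (3, 6), (4, 6)}.
Total count |C(F_7)_aff| = 7.


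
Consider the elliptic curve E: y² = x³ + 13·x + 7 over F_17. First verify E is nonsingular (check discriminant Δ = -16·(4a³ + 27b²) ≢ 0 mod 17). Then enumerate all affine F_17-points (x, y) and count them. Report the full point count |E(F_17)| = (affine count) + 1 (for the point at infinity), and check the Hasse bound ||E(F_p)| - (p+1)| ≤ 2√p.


Affine points = {(1, 2), (1, 15), (4, 2), (4, 15), (7, 4), (7, 13), (10, 7), (10, 10), (11, 6), (11, 11), (12, 2), (12, 15), (14, 3), (14, 14)}; affine count = 14; |E(F_17)| = 15.

Discriminant check: Δ ∝ 4a³ + 27b² = 4·13³ + 27·7² = 4·2197 + 27·49 ≡ 13 (mod 17). Nonzero ⇒ E is nonsingular.
For each x ∈ F_17, compute rhs = x³ + 13·x + 7 mod 17, then count y ∈ F_17 with y² ≡ rhs.
  x = 0: rhs = 7, matching y values: none (0 points).
  x = 1: rhs = 4, matching y values: 2, 15 (2 points).
  x = 2: rhs = 7, matching y values: none (0 points).
  x = 3: rhs = 5, matching y values: none (0 points).
  x = 4: rhs = 4, matching y values: 2, 15 (2 points).
  x = 5: rhs = 10, matching y values: none (0 points).
  x = 6: rhs = 12, matching y values: none (0 points).
  x = 7: rhs = 16, matching y values: 4, 13 (2 points).
  x = 8: rhs = 11, matching y values: none (0 points).
  x = 9: rhs = 3, matching y values: none (0 points).
  x = 10: rhs = 15, matching y values: 7, 10 (2 points).
  x = 11: rhs = 2, matching y values: 6, 11 (2 points).
  x = 12: rhs = 4, matching y values: 2, 15 (2 points).
  x = 13: rhs = 10, matching y values: none (0 points).
  x = 14: rhs = 9, matching y values: 3, 14 (2 points).
  x = 15: rhs = 7, matching y values: none (0 points).
  x = 16: rhs = 10, matching y values: none (0 points).
Total affine count: 14.
Full point count |E(F_17)| = 14 + 1 = 15.
Hasse bound: |15 − (17+1)| = |-3| = 3 ≤ 2√17 ≈ 8.2462 ✓.


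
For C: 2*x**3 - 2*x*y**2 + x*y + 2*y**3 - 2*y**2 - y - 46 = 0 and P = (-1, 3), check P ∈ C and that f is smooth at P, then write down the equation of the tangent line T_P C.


Tangent line at P: -9*x + 52*y - 165 = 0.

Step 1: f(-1, 3) = 0, so P lies on C.
Step 2: partial derivatives
  f_x(x, y) = 6*x**2 - 2*y**2 + y, f_y(x, y) = -4*x*y + x + 6*y**2 - 4*y - 1.
  f_x(P) = -9, f_y(P) = 52 (gradient nonzero, so P is smooth).
Step 3: tangent line at P: -9·(x − -1) + 52·(y − 3) = 0.
Expanding: -9*x + 52*y - 165 = 0.


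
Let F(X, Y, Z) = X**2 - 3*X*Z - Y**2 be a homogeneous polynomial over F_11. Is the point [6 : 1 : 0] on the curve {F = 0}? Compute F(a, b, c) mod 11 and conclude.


F(6,1,0) ≡ 2 (mod 11); P is NOT on the curve.

Evaluate F(6, 1, 0) term-by-term (mod 11).
  X**2 ↦ 1·36·1·1 = 36
  -3*X*Z ↦ -3·6·1·0 = 0
  -Y**2 ↦ -1·1·1·1 = -1
Sum: F(6, 1, 0) = (36) + (0) + (-1) = 35.
Reducing mod 11: 35 ≡ 2 (mod 11).
Since F(a, b, c) ≡ 2 ≠ 0 (mod 11), P does NOT lie on the curve.


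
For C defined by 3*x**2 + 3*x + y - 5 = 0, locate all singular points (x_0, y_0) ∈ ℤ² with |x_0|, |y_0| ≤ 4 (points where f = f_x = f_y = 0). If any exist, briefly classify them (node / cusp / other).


No singular points in the scanned grid; C is smooth there.

Compute partial derivatives:
  f_x = 6*x + 3.
  f_y = 1.
f_y = 1 is a nonzero constant, so f_y never vanishes: no point (x, y) can satisfy f = f_x = f_y = 0. In particular no (x, y) ∈ {−4, ..., 4}² is singular; the curve is smooth.


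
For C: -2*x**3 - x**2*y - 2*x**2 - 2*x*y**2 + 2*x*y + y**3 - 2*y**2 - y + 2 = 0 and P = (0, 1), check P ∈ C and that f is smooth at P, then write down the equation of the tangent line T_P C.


Tangent line at P: 2 - 2*y = 0.

Step 1: f(0, 1) = 0, so P lies on C.
Step 2: partial derivatives
  f_x(x, y) = -6*x**2 - 2*x*y - 4*x - 2*y**2 + 2*y, f_y(x, y) = -x**2 - 4*x*y + 2*x + 3*y**2 - 4*y - 1.
  f_x(P) = 0, f_y(P) = -2 (gradient nonzero, so P is smooth).
Step 3: tangent line at P: 0·(x − 0) + -2·(y − 1) = 0.
Expanding: 2 - 2*y = 0.


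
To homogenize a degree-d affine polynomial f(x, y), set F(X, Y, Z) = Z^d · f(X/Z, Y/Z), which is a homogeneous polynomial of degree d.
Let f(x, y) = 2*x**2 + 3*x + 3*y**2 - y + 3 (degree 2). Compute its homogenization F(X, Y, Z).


F(X, Y, Z) = 2*X**2 + 3*X*Z + 3*Y**2 - Y*Z + 3*Z**2

deg(f) = 2.
Substitute x = X/Z, y = Y/Z into f, then multiply by Z^2.
  monomial 2·x^2·y^0 ↦ 2·X^2·Y^0·Z^0.
  monomial 3·x^1·y^0 ↦ 3·X^1·Y^0·Z^1.
  monomial 3·x^0·y^2 ↦ 3·X^0·Y^2·Z^0.
  monomial -1·x^0·y^1 ↦ -1·X^0·Y^1·Z^1.
  monomial 3·x^0·y^0 ↦ 3·X^0·Y^0·Z^2.
Collecting: F(X, Y, Z) = 2*X**2 + 3*X*Z + 3*Y**2 - Y*Z + 3*Z**2.


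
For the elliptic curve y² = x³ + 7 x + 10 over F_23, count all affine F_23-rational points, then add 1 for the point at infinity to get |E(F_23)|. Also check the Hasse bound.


Affine points = {(1, 8), (1, 15), (2, 3), (2, 20), (3, 9), (3, 14), (5, 3), (5, 20), (8, 7), (8, 16), (14, 0), (16, 3), (16, 20), (20, 10), (20, 13), (22, 5), (22, 18)}; affine count = 17; |E(F_23)| = 18.

Discriminant check: Δ ∝ 4a³ + 27b² = 4·7³ + 27·10² = 4·343 + 27·100 ≡ 1 (mod 23). Nonzero ⇒ E is nonsingular.
For each x ∈ F_23, compute rhs = x³ + 7·x + 10 mod 23, then count y ∈ F_23 with y² ≡ rhs.
  x = 0: rhs = 10, matching y values: none (0 points).
  x = 1: rhs = 18, matching y values: 8, 15 (2 points).
  x = 2: rhs = 9, matching y values: 3, 20 (2 points).
  x = 3: rhs = 12, matching y values: 9, 14 (2 points).
  x = 4: rhs = 10, matching y values: none (0 points).
  x = 5: rhs = 9, matching y values: 3, 20 (2 points).
  x = 6: rhs = 15, matching y values: none (0 points).
  x = 7: rhs = 11, matching y values: none (0 points).
  x = 8: rhs = 3, matching y values: 7, 16 (2 points).
  x = 9: rhs = 20, matching y values: none (0 points).
  x = 10: rhs = 22, matching y values: none (0 points).
  x = 11: rhs = 15, matching y values: none (0 points).
  x = 12: rhs = 5, matching y values: none (0 points).
  x = 13: rhs = 21, matching y values: none (0 points).
  x = 14: rhs = 0, matching y values: 0 (1 points).
  x = 15: rhs = 17, matching y values: none (0 points).
  x = 16: rhs = 9, matching y values: 3, 20 (2 points).
  x = 17: rhs = 5, matching y values: none (0 points).
  x = 18: rhs = 11, matching y values: none (0 points).
  x = 19: rhs = 10, matching y values: none (0 points).
  x = 20: rhs = 8, matching y values: 10, 13 (2 points).
  x = 21: rhs = 11, matching y values: none (0 points).
  x = 22: rhs = 2, matching y values: 5, 18 (2 points).
Total affine count: 17.
Full point count |E(F_23)| = 17 + 1 = 18.
Hasse bound: |18 − (23+1)| = |-6| = 6 ≤ 2√23 ≈ 9.5917 ✓.


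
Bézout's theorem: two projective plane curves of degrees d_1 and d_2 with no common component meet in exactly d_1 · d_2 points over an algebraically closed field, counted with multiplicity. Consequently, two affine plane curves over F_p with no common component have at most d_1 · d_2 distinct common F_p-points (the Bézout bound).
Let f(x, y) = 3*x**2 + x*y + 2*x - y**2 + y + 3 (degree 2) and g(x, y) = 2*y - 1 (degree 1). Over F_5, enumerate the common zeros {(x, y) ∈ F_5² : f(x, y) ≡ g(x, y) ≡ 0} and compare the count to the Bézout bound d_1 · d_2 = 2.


Common zeros: {(1, 3), (4, 3)}; count = 2; Bézout bound = 2.

deg(f) = 2, deg(g) = 1, so Bézout bound = 2.
Scan x ∈ F_5. For each x, list the y ∈ F_5 with f(x, y) ≡ 0 and those with g(x, y) ≡ 0 (mod 5); the common zeros in that column are the intersection.
  x = 0: f ≡ 0 at y ∈ ∅; g ≡ 0 at y ∈ {3}; common: ∅.
  x = 1: f ≡ 0 at y ∈ {3, 4}; g ≡ 0 at y ∈ {3}; common: {3}.
  x = 2: f ≡ 0 at y ∈ {4}; g ≡ 0 at y ∈ {3}; common: ∅.
  x = 3: f ≡ 0 at y ∈ {2}; g ≡ 0 at y ∈ {3}; common: ∅.
  x = 4: f ≡ 0 at y ∈ {2, 3}; g ≡ 0 at y ∈ {3}; common: {3}.
Collecting: common zeros = {(1, 3), (4, 3)}, so the count is 2.
Comparison with the Bézout bound: 2 ≤ 2 = deg(f)·deg(g), as expected for curves with no common component (the bound is attained).


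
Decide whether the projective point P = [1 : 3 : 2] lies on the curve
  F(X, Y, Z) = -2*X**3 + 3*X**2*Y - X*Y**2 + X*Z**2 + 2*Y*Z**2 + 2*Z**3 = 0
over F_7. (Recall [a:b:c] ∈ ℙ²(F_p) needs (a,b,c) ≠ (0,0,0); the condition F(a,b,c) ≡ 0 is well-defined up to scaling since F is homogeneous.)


F(1,3,2) ≡ 0 (mod 7); P is on the curve.

Evaluate F(1, 3, 2) term-by-term (mod 7).
  -2*X**3 ↦ -2·1·1·1 = -2
  3*X**2*Y ↦ 3·1·3·1 = 9
  -X*Y**2 ↦ -1·1·9·1 = -9
  X*Z**2 ↦ 1·1·1·4 = 4
  2*Y*Z**2 ↦ 2·1·3·4 = 24
  2*Z**3 ↦ 2·1·1·8 = 16
Sum: F(1, 3, 2) = (-2) + (9) + (-9) + (4) + (24) + (16) = 42.
Reducing mod 7: 42 ≡ 0 (mod 7).
Since F(a, b, c) ≡ 0 (mod 7), P lies on the curve.


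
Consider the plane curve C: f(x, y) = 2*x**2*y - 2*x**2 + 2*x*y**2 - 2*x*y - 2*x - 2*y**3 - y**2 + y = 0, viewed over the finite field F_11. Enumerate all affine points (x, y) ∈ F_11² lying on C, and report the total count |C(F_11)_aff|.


Affine F_11-points: {(0, 0), (0, 6), (0, 10), (3, 6), (3, 7), (4, 2), (4, 3), (4, 4), (6, 2), (6, 10), (7, 4), (10, 0), (10, 1), (10, 3)}; count = 14.

For each of the 121 pairs (x, y) ∈ F_11², evaluate f(x, y) mod 11. Record the zeros.
  x = 0: [0↦0, 1↦9, 2↦4, 3↦6, 4↦3, 5↦5, 6↦0, 7↦9, 8↦9, 9↦10, 10↦0]  zeros at y ∈ {0, 6, 10}
  x = 1: [0↦7, 1↦7, 2↦8, 3↦9, 4↦9, 5↦7, 6↦2, 7↦4, 8↦1, 9↦3, 10↦9]  zeros at y ∈ ∅
  x = 2: [0↦10, 1↦5, 2↦5, 3↦9, 4↦5, 5↦3, 6↦2, 7↦1, 8↦10, 9↦6, 10↦10]  zeros at y ∈ ∅
  x = 3: [0↦9, 1↦3, 2↦6, 3↦6, 4↦2, 5↦4, 6↦0, 7↦0, 8↦3, 9↦8, 10↦3]  zeros at y ∈ {6, 7}
  x = 4: [0↦4, 1↦1, 2↦0, 3↦0, 4↦0, 5↦10, 6↦7, 7↦1, 8↦2, 9↦9, 10↦10]  zeros at y ∈ {2, 3, 4}
  x = 5: [0↦6, 1↦10, 2↦9, 3↦2, 4↦10, 5↦10, 6↦1, 7↦4, 8↦7, 9↦9, 10↦9]  zeros at y ∈ ∅
  x = 6: [0↦4, 1↦8, 2↦0, 3↦1, 4↦10, 5↦4, 6↦4, 7↦9, 8↦7, 9↦8, 10↦0]  zeros at y ∈ {2, 10}
  x = 7: [0↦9, 1↦6, 2↦6, 3↦8, 4↦0, 5↦3, 6↦5, 7↦5, 8↦2, 9↦6, 10↦5]  zeros at y ∈ {4}
  x = 8: [0↦10, 1↦4, 2↦5, 3↦1, 4↦2, 5↦7, 6↦4, 7↦3, 8↦3, 9↦3, 10↦2]  zeros at y ∈ ∅
  x = 9: [0↦7, 1↦2, 2↦8, 3↦2, 4↦5, 5↦5, 6↦1, 7↦3, 8↦10, 9↦10, 10↦2]  zeros at y ∈ ∅
  x = 10: [0↦0, 1↦0, 2↦4, 3↦0, 4↦9, 5↦8, 6↦7, 7↦5, 8↦1, 9↦5, 10↦5]  zeros at y ∈ {0, 1, 3}
Collecting zeros: affine points = {(0, 0), (0, 6), (0, 10), (3, 6), (3, 7), (4, 2), (4, 3), (4, 4), (6, 2), (6, 10), (7, 4), (10, 0), (10, 1), (10, 3)}.
Total count |C(F_11)_aff| = 14.


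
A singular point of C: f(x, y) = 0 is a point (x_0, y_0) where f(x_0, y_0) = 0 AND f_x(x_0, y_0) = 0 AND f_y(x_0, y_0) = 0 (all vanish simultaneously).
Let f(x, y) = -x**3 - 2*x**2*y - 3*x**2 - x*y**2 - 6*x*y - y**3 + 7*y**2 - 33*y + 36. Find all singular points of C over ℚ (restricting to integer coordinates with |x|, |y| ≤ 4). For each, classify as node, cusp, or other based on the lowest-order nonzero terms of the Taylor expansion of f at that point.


Singular points: {(-3, 3)}; classification: cusp.

Compute partial derivatives:
  f_x = -3*x**2 - 4*x*y - 6*x - y**2 - 6*y.
  f_y = -2*x**2 - 2*x*y - 6*x - 3*y**2 + 14*y - 33.
Scan x_0 ∈ {−4, ..., 4}. For each x_0, f_y(x_0, y) is a polynomial in y; find its integer roots y ∈ {−4, ..., 4}, then test f_x and f at those candidates.
  x = -4: f_y(-4, y) = -3*y**2 + 22*y - 41; no integer root y with |y| ≤ 4.
  x = -3: f_y(-3, y) = -3*y**2 + 20*y - 33; vanishes at y ∈ {3}. (-3, 3): f_x = 0, f = 0 — SINGULAR.
  x = -2: f_y(-2, y) = -3*y**2 + 18*y - 29; no integer root y with |y| ≤ 4.
  x = -1: f_y(-1, y) = -3*y**2 + 16*y - 29; no integer root y with |y| ≤ 4.
  x = 0: f_y(0, y) = -3*y**2 + 14*y - 33; no integer root y with |y| ≤ 4.
  x = 1: f_y(1, y) = -3*y**2 + 12*y - 41; no integer root y with |y| ≤ 4.
  x = 2: f_y(2, y) = -3*y**2 + 10*y - 53; no integer root y with |y| ≤ 4.
  x = 3: f_y(3, y) = -3*y**2 + 8*y - 69; no integer root y with |y| ≤ 4.
  x = 4: f_y(4, y) = -3*y**2 + 6*y - 89; no integer root y with |y| ≤ 4.
Only singular point on the grid: (-3, 3).
Classify: substitute x = -3 + u, y = 3 + v and expand: f = -u**3 - 2*u**2*v - u*v**2 - v**3 + v**2.
No constant or linear terms (consistent with a singular point). Quadratic part: v**2. Cubic part: -u**3 - 2*u**2*v - u*v**2 - v**3.
The quadratic part v**2 is a perfect square, so there is a single (double) tangent line v = 0, i.e. y = 3. Restricting the cubic part to that line (v = 0) leaves -u**3 ≠ 0, so f is not divisible by v and the branch is v² ≈ u**3 to lowest order — this is a cusp.
Classification: cusp.


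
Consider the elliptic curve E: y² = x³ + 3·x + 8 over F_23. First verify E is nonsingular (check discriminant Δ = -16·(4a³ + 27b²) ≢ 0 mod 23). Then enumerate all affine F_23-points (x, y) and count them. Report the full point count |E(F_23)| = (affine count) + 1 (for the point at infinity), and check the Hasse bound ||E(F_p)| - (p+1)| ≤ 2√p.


Affine points = {(0, 10), (0, 13), (1, 9), (1, 14), (6, 9), (6, 14), (7, 2), (7, 21), (10, 7), (10, 16), (12, 1), (12, 22), (13, 6), (13, 17), (15, 1), (15, 22), (16, 9), (16, 14), (17, 2), (17, 21), (18, 11), (18, 12), (19, 1), (19, 22), (20, 8), (20, 15), (22, 2), (22, 21)}; affine count = 28; |E(F_23)| = 29.

Discriminant check: Δ ∝ 4a³ + 27b² = 4·3³ + 27·8² = 4·27 + 27·64 ≡ 19 (mod 23). Nonzero ⇒ E is nonsingular.
For each x ∈ F_23, compute rhs = x³ + 3·x + 8 mod 23, then count y ∈ F_23 with y² ≡ rhs.
  x = 0: rhs = 8, matching y values: 10, 13 (2 points).
  x = 1: rhs = 12, matching y values: 9, 14 (2 points).
  x = 2: rhs = 22, matching y values: none (0 points).
  x = 3: rhs = 21, matching y values: none (0 points).
  x = 4: rhs = 15, matching y values: none (0 points).
  x = 5: rhs = 10, matching y values: none (0 points).
  x = 6: rhs = 12, matching y values: 9, 14 (2 points).
  x = 7: rhs = 4, matching y values: 2, 21 (2 points).
  x = 8: rhs = 15, matching y values: none (0 points).
  x = 9: rhs = 5, matching y values: none (0 points).
  x = 10: rhs = 3, matching y values: 7, 16 (2 points).
  x = 11: rhs = 15, matching y values: none (0 points).
  x = 12: rhs = 1, matching y values: 1, 22 (2 points).
  x = 13: rhs = 13, matching y values: 6, 17 (2 points).
  x = 14: rhs = 11, matching y values: none (0 points).
  x = 15: rhs = 1, matching y values: 1, 22 (2 points).
  x = 16: rhs = 12, matching y values: 9, 14 (2 points).
  x = 17: rhs = 4, matching y values: 2, 21 (2 points).
  x = 18: rhs = 6, matching y values: 11, 12 (2 points).
  x = 19: rhs = 1, matching y values: 1, 22 (2 points).
  x = 20: rhs = 18, matching y values: 8, 15 (2 points).
  x = 21: rhs = 17, matching y values: none (0 points).
  x = 22: rhs = 4, matching y values: 2, 21 (2 points).
Total affine count: 28.
Full point count |E(F_23)| = 28 + 1 = 29.
Hasse bound: |29 − (23+1)| = |5| = 5 ≤ 2√23 ≈ 9.5917 ✓.


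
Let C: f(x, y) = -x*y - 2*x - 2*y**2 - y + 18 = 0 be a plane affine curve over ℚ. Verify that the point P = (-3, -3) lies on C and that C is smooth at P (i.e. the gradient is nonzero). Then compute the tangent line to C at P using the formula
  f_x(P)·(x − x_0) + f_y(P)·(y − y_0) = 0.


Tangent line at P: x + 14*y + 45 = 0.

Step 1: f(-3, -3) = 0, so P lies on C.
Step 2: partial derivatives
  f_x(x, y) = -y - 2, f_y(x, y) = -x - 4*y - 1.
  f_x(P) = 1, f_y(P) = 14 (gradient nonzero, so P is smooth).
Step 3: tangent line at P: 1·(x − -3) + 14·(y − -3) = 0.
Expanding: x + 14*y + 45 = 0.


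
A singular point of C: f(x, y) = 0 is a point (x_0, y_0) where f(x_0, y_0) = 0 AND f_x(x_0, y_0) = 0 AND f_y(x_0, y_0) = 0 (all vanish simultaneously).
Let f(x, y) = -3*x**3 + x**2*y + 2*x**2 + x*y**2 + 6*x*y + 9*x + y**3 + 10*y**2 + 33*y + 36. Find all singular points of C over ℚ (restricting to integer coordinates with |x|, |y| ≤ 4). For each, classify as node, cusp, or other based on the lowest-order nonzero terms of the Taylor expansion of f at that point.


Singular points: {(0, -3)}; classification: node.

Compute partial derivatives:
  f_x = -9*x**2 + 2*x*y + 4*x + y**2 + 6*y + 9.
  f_y = x**2 + 2*x*y + 6*x + 3*y**2 + 20*y + 33.
Scan x_0 ∈ {−4, ..., 4}. For each x_0, f_y(x_0, y) is a polynomial in y; find its integer roots y ∈ {−4, ..., 4}, then test f_x and f at those candidates.
  x = -4: f_y(-4, y) = 3*y**2 + 12*y + 25; no integer root y with |y| ≤ 4.
  x = -3: f_y(-3, y) = 3*y**2 + 14*y + 24; no integer root y with |y| ≤ 4.
  x = -2: f_y(-2, y) = 3*y**2 + 16*y + 25; no integer root y with |y| ≤ 4.
  x = -1: f_y(-1, y) = 3*y**2 + 18*y + 28; no integer root y with |y| ≤ 4.
  x = 0: f_y(0, y) = 3*y**2 + 20*y + 33; vanishes at y ∈ {-3}. (0, -3): f_x = 0, f = 0 — SINGULAR.
  x = 1: f_y(1, y) = 3*y**2 + 22*y + 40; vanishes at y ∈ {-4}. (1, -4): f_x = -12 ≠ 0.
  x = 2: f_y(2, y) = 3*y**2 + 24*y + 49; no integer root y with |y| ≤ 4.
  x = 3: f_y(3, y) = 3*y**2 + 26*y + 60; no integer root y with |y| ≤ 4.
  x = 4: f_y(4, y) = 3*y**2 + 28*y + 73; no integer root y with |y| ≤ 4.
Only singular point on the grid: (0, -3).
Classify: substitute x = 0 + u, y = -3 + v and expand: f = -3*u**3 + u**2*v - u**2 + u*v**2 + v**3 + v**2.
No constant or linear terms (consistent with a singular point). Quadratic part: -u**2 + v**2. Cubic part: -3*u**3 + u**2*v + u*v**2 + v**3.
The quadratic part v**2 - u**2 = (v − u)(v + u) splits into two distinct linear factors, so there are two distinct tangent lines y − -3 = ±(x − 0) — this is a node (ordinary double point).
Classification: node.


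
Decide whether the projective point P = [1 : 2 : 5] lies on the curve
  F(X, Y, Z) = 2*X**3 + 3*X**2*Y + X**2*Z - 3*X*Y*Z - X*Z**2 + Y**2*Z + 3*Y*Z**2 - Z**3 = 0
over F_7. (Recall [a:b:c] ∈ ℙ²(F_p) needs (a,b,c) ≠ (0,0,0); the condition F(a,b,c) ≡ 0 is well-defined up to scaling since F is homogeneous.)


F(1,2,5) ≡ 3 (mod 7); P is NOT on the curve.

Evaluate F(1, 2, 5) term-by-term (mod 7).
  2*X**3 ↦ 2·1·1·1 = 2
  3*X**2*Y ↦ 3·1·2·1 = 6
  X**2*Z ↦ 1·1·1·5 = 5
  -3*X*Y*Z ↦ -3·1·2·5 = -30
  -X*Z**2 ↦ -1·1·1·25 = -25
  Y**2*Z ↦ 1·1·4·5 = 20
  3*Y*Z**2 ↦ 3·1·2·25 = 150
  -Z**3 ↦ -1·1·1·125 = -125
Sum: F(1, 2, 5) = (2) + (6) + (5) + (-30) + (-25) + (20) + (150) + (-125) = 3.
Reducing mod 7: 3 ≡ 3 (mod 7).
Since F(a, b, c) ≡ 3 ≠ 0 (mod 7), P does NOT lie on the curve.


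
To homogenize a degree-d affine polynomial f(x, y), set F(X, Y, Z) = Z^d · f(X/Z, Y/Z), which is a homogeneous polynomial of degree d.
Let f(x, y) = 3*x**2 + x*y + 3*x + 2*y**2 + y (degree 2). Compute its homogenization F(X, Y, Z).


F(X, Y, Z) = 3*X**2 + X*Y + 3*X*Z + 2*Y**2 + Y*Z

deg(f) = 2.
Substitute x = X/Z, y = Y/Z into f, then multiply by Z^2.
  monomial 3·x^2·y^0 ↦ 3·X^2·Y^0·Z^0.
  monomial 1·x^1·y^1 ↦ 1·X^1·Y^1·Z^0.
  monomial 3·x^1·y^0 ↦ 3·X^1·Y^0·Z^1.
  monomial 2·x^0·y^2 ↦ 2·X^0·Y^2·Z^0.
  monomial 1·x^0·y^1 ↦ 1·X^0·Y^1·Z^1.
Collecting: F(X, Y, Z) = 3*X**2 + X*Y + 3*X*Z + 2*Y**2 + Y*Z.


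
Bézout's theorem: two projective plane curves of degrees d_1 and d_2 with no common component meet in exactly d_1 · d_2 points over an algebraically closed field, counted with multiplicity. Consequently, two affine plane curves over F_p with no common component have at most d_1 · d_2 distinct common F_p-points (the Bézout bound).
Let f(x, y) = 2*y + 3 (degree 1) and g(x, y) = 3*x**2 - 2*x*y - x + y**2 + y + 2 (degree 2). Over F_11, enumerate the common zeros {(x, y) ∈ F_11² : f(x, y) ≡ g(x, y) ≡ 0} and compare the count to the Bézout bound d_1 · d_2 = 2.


Common zeros: {(0, 4), (3, 4)}; count = 2; Bézout bound = 2.

deg(f) = 1, deg(g) = 2, so Bézout bound = 2.
Scan x ∈ F_11. For each x, list the y ∈ F_11 with f(x, y) ≡ 0 and those with g(x, y) ≡ 0 (mod 11); the common zeros in that column are the intersection.
  x = 0: f ≡ 0 at y ∈ {4}; g ≡ 0 at y ∈ {4, 6}; common: {4}.
  x = 1: f ≡ 0 at y ∈ {4}; g ≡ 0 at y ∈ ∅; common: ∅.
  x = 2: f ≡ 0 at y ∈ {4}; g ≡ 0 at y ∈ {5, 9}; common: ∅.
  x = 3: f ≡ 0 at y ∈ {4}; g ≡ 0 at y ∈ {1, 4}; common: {4}.
  x = 4: f ≡ 0 at y ∈ {4}; g ≡ 0 at y ∈ ∅; common: ∅.
  x = 5: f ≡ 0 at y ∈ {4}; g ≡ 0 at y ∈ ∅; common: ∅.
  x = 6: f ≡ 0 at y ∈ {4}; g ≡ 0 at y ∈ ∅; common: ∅.
  x = 7: f ≡ 0 at y ∈ {4}; g ≡ 0 at y ∈ ∅; common: ∅.
  x = 8: f ≡ 0 at y ∈ {4}; g ≡ 0 at y ∈ {6, 9}; common: ∅.
  x = 9: f ≡ 0 at y ∈ {4}; g ≡ 0 at y ∈ {1, 5}; common: ∅.
  x = 10: f ≡ 0 at y ∈ {4}; g ≡ 0 at y ∈ ∅; common: ∅.
Collecting: common zeros = {(0, 4), (3, 4)}, so the count is 2.
Comparison with the Bézout bound: 2 ≤ 2 = deg(f)·deg(g), as expected for curves with no common component (the bound is attained).


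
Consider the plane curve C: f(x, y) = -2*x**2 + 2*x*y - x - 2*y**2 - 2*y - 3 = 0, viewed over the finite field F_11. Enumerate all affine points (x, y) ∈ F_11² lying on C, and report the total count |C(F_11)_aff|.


Affine F_11-points: {(3, 1)}; count = 1.

For each of the 121 pairs (x, y) ∈ F_11², evaluate f(x, y) mod 11. Record the zeros.
  x = 0: [0↦8, 1↦4, 2↦7, 3↦6, 4↦1, 5↦3, 6↦1, 7↦6, 8↦7, 9↦4, 10↦8]  zeros at y ∈ ∅
  x = 1: [0↦5, 1↦3, 2↦8, 3↦9, 4↦6, 5↦10, 6↦10, 7↦6, 8↦9, 9↦8, 10↦3]  zeros at y ∈ ∅
  x = 2: [0↦9, 1↦9, 2↦5, 3↦8, 4↦7, 5↦2, 6↦4, 7↦2, 8↦7, 9↦8, 10↦5]  zeros at y ∈ ∅
  x = 3: [0↦9, 1↦0, 2↦9, 3↦3, 4↦4, 5↦1, 6↦5, 7↦5, 8↦1, 9↦4, 10↦3]  zeros at y ∈ {1}
  x = 4: [0↦5, 1↦9, 2↦9, 3↦5, 4↦8, 5↦7, 6↦2, 7↦4, 8↦2, 9↦7, 10↦8]  zeros at y ∈ ∅
  x = 5: [0↦8, 1↦3, 2↦5, 3↦3, 4↦8, 5↦9, 6↦6, 7↦10, 8↦10, 9↦6, 10↦9]  zeros at y ∈ ∅
  x = 6: [0↦7, 1↦4, 2↦8, 3↦8, 4↦4, 5↦7, 6↦6, 7↦1, 8↦3, 9↦1, 10↦6]  zeros at y ∈ ∅
  x = 7: [0↦2, 1↦1, 2↦7, 3↦9, 4↦7, 5↦1, 6↦2, 7↦10, 8↦3, 9↦3, 10↦10]  zeros at y ∈ ∅
  x = 8: [0↦4, 1↦5, 2↦2, 3↦6, 4↦6, 5↦2, 6↦5, 7↦4, 8↦10, 9↦1, 10↦10]  zeros at y ∈ ∅
  x = 9: [0↦2, 1↦5, 2↦4, 3↦10, 4↦1, 5↦10, 6↦4, 7↦5, 8↦2, 9↦6, 10↦6]  zeros at y ∈ ∅
  x = 10: [0↦7, 1↦1, 2↦2, 3↦10, 4↦3, 5↦3, 6↦10, 7↦2, 8↦1, 9↦7, 10↦9]  zeros at y ∈ ∅
Collecting zeros: affine points = {(3, 1)}.
Total count |C(F_11)_aff| = 1.


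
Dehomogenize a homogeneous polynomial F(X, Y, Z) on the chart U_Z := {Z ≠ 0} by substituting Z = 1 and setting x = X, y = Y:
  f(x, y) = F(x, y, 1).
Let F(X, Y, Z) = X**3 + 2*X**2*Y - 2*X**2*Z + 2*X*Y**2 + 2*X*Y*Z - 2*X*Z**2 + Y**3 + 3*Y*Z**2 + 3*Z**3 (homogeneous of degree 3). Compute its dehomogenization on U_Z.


f(x, y) = x**3 + 2*x**2*y - 2*x**2 + 2*x*y**2 + 2*x*y - 2*x + y**3 + 3*y + 3

On U_Z we set Z = 1. Each monomial c·X^i·Y^j·Z^k in F becomes c·x^i·y^j·1^k = c·x^i·y^j.
Substituting Z = 1: F(X, Y, 1) = x**3 + 2*x**2*y - 2*x**2 + 2*x*y**2 + 2*x*y - 2*x + y**3 + 3*y + 3.
Note: deg(f) ≤ deg(F) = 3; strict inequality happens when F is divisible by Z (lost terms).


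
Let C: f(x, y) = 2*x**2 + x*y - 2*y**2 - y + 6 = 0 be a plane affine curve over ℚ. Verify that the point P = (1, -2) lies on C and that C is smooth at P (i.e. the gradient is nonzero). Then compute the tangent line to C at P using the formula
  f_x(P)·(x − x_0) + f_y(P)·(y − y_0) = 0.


Tangent line at P: 2*x + 8*y + 14 = 0.

Step 1: f(1, -2) = 0, so P lies on C.
Step 2: partial derivatives
  f_x(x, y) = 4*x + y, f_y(x, y) = x - 4*y - 1.
  f_x(P) = 2, f_y(P) = 8 (gradient nonzero, so P is smooth).
Step 3: tangent line at P: 2·(x − 1) + 8·(y − -2) = 0.
Expanding: 2*x + 8*y + 14 = 0.


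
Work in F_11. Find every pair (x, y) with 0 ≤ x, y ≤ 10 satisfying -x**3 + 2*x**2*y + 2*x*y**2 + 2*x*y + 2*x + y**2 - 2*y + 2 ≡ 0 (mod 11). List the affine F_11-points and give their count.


Affine F_11-points: {(1, 5), (1, 9), (3, 3), (3, 8), (4, 4), (5, 1)}; count = 6.

For each of the 121 pairs (x, y) ∈ F_11², evaluate f(x, y) mod 11. Record the zeros.
  x = 0: [0↦2, 1↦1, 2↦2, 3↦5, 4↦10, 5↦6, 6↦4, 7↦4, 8↦6, 9↦10, 10↦5]  zeros at y ∈ ∅
  x = 1: [0↦3, 1↦8, 2↦8, 3↦3, 4↦4, 5↦0, 6↦2, 7↦10, 8↦2, 9↦0, 10↦4]  zeros at y ∈ {5, 9}
  x = 2: [0↦9, 1↦2, 2↦5, 3↦7, 4↦8, 5↦8, 6↦7, 7↦5, 8↦2, 9↦9, 10↦4]  zeros at y ∈ ∅
  x = 3: [0↦3, 1↦10, 2↦9, 3↦0, 4↦5, 5↦2, 6↦2, 7↦5, 8↦0, 9↦9, 10↦10]  zeros at y ∈ {3, 8}
  x = 4: [0↦1, 1↦4, 2↦3, 3↦9, 4↦0, 5↦9, 6↦3, 7↦4, 8↦1, 9↦5, 10↦5]  zeros at y ∈ {4}
  x = 5: [0↦8, 1↦0, 2↦3, 3↦6, 4↦9, 5↦1, 6↦4, 7↦7, 8↦10, 9↦2, 10↦5]  zeros at y ∈ {1}
  x = 6: [0↦7, 1↦3, 2↦3, 3↦7, 4↦4, 5↦5, 6↦10, 7↦8, 8↦10, 9↦5, 10↦4]  zeros at y ∈ ∅
  x = 7: [0↦3, 1↦7, 2↦8, 3↦6, 4↦1, 5↦4, 6↦4, 7↦1, 8↦6, 9↦8, 10↦7]  zeros at y ∈ ∅
  x = 8: [0↦1, 1↦6, 2↦1, 3↦8, 4↦5, 5↦3, 6↦2, 7↦2, 8↦3, 9↦5, 10↦8]  zeros at y ∈ ∅
  x = 9: [0↦6, 1↦5, 2↦9, 3↦7, 4↦10, 5↦7, 6↦9, 7↦5, 8↦6, 9↦1, 10↦1]  zeros at y ∈ ∅
  x = 10: [0↦1, 1↦9, 2↦4, 3↦8, 4↦10, 5↦10, 6↦8, 7↦4, 8↦9, 9↦1, 10↦2]  zeros at y ∈ ∅
Collecting zeros: affine points = {(1, 5), (1, 9), (3, 3), (3, 8), (4, 4), (5, 1)}.
Total count |C(F_11)_aff| = 6.


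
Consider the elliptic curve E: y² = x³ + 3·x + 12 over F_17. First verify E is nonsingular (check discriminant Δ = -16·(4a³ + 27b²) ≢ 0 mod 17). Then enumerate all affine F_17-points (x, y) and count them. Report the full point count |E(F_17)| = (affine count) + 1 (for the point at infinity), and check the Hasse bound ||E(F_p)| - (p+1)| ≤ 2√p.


Affine points = {(1, 4), (1, 13), (2, 3), (2, 14), (5, 4), (5, 13), (6, 5), (6, 12), (7, 6), (7, 11), (8, 2), (8, 15), (11, 4), (11, 13), (12, 5), (12, 12), (13, 2), (13, 15), (15, 7), (15, 10), (16, 5), (16, 12)}; affine count = 22; |E(F_17)| = 23.

Discriminant check: Δ ∝ 4a³ + 27b² = 4·3³ + 27·12² = 4·27 + 27·144 ≡ 1 (mod 17). Nonzero ⇒ E is nonsingular.
For each x ∈ F_17, compute rhs = x³ + 3·x + 12 mod 17, then count y ∈ F_17 with y² ≡ rhs.
  x = 0: rhs = 12, matching y values: none (0 points).
  x = 1: rhs = 16, matching y values: 4, 13 (2 points).
  x = 2: rhs = 9, matching y values: 3, 14 (2 points).
  x = 3: rhs = 14, matching y values: none (0 points).
  x = 4: rhs = 3, matching y values: none (0 points).
  x = 5: rhs = 16, matching y values: 4, 13 (2 points).
  x = 6: rhs = 8, matching y values: 5, 12 (2 points).
  x = 7: rhs = 2, matching y values: 6, 11 (2 points).
  x = 8: rhs = 4, matching y values: 2, 15 (2 points).
  x = 9: rhs = 3, matching y values: none (0 points).
  x = 10: rhs = 5, matching y values: none (0 points).
  x = 11: rhs = 16, matching y values: 4, 13 (2 points).
  x = 12: rhs = 8, matching y values: 5, 12 (2 points).
  x = 13: rhs = 4, matching y values: 2, 15 (2 points).
  x = 14: rhs = 10, matching y values: none (0 points).
  x = 15: rhs = 15, matching y values: 7, 10 (2 points).
  x = 16: rhs = 8, matching y values: 5, 12 (2 points).
Total affine count: 22.
Full point count |E(F_17)| = 22 + 1 = 23.
Hasse bound: |23 − (17+1)| = |5| = 5 ≤ 2√17 ≈ 8.2462 ✓.


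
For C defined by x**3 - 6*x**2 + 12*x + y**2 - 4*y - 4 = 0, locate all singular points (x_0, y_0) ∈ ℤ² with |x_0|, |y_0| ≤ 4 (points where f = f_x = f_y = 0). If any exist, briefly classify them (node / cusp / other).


Singular points: {(2, 2)}; classification: cusp.

Compute partial derivatives:
  f_x = 3*x**2 - 12*x + 12.
  f_y = 2*y - 4.
Scan x_0 ∈ {−4, ..., 4}. For each x_0, f_y(x_0, y) is a polynomial in y; find its integer roots y ∈ {−4, ..., 4}, then test f_x and f at those candidates.
  x = -4: f_y(-4, y) = 2*y - 4; vanishes at y ∈ {2}. (-4, 2): f_x = 108 ≠ 0.
  x = -3: f_y(-3, y) = 2*y - 4; vanishes at y ∈ {2}. (-3, 2): f_x = 75 ≠ 0.
  x = -2: f_y(-2, y) = 2*y - 4; vanishes at y ∈ {2}. (-2, 2): f_x = 48 ≠ 0.
  x = -1: f_y(-1, y) = 2*y - 4; vanishes at y ∈ {2}. (-1, 2): f_x = 27 ≠ 0.
  x = 0: f_y(0, y) = 2*y - 4; vanishes at y ∈ {2}. (0, 2): f_x = 12 ≠ 0.
  x = 1: f_y(1, y) = 2*y - 4; vanishes at y ∈ {2}. (1, 2): f_x = 3 ≠ 0.
  x = 2: f_y(2, y) = 2*y - 4; vanishes at y ∈ {2}. (2, 2): f_x = 0, f = 0 — SINGULAR.
  x = 3: f_y(3, y) = 2*y - 4; vanishes at y ∈ {2}. (3, 2): f_x = 3 ≠ 0.
  x = 4: f_y(4, y) = 2*y - 4; vanishes at y ∈ {2}. (4, 2): f_x = 12 ≠ 0.
Only singular point on the grid: (2, 2).
Classify: substitute x = 2 + u, y = 2 + v and expand: f = u**3 + v**2.
No constant or linear terms (consistent with a singular point). Quadratic part: v**2. Cubic part: u**3.
The quadratic part v**2 is a perfect square, so there is a single (double) tangent line v = 0, i.e. y = 2. Restricting the cubic part to that line (v = 0) leaves u**3 ≠ 0, so f is not divisible by v and the branch is v² ≈ -u**3 to lowest order — this is a cusp.
Classification: cusp.


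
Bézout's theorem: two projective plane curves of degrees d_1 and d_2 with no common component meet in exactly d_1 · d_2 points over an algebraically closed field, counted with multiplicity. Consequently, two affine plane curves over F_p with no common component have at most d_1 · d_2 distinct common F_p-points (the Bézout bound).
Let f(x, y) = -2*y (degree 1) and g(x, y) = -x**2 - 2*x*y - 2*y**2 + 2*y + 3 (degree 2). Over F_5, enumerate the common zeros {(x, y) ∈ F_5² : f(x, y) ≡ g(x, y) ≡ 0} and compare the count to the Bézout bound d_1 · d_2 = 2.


Common zeros: ∅; count = 0; Bézout bound = 2.

deg(f) = 1, deg(g) = 2, so Bézout bound = 2.
Scan x ∈ F_5. For each x, list the y ∈ F_5 with f(x, y) ≡ 0 and those with g(x, y) ≡ 0 (mod 5); the common zeros in that column are the intersection.
  x = 0: f ≡ 0 at y ∈ {0}; g ≡ 0 at y ∈ ∅; common: ∅.
  x = 1: f ≡ 0 at y ∈ {0}; g ≡ 0 at y ∈ {1, 4}; common: ∅.
  x = 2: f ≡ 0 at y ∈ {0}; g ≡ 0 at y ∈ {1, 3}; common: ∅.
  x = 3: f ≡ 0 at y ∈ {0}; g ≡ 0 at y ∈ ∅; common: ∅.
  x = 4: f ≡ 0 at y ∈ {0}; g ≡ 0 at y ∈ ∅; common: ∅.
Collecting: common zeros = ∅, so the count is 0.
Comparison with the Bézout bound: 0 ≤ 2 = deg(f)·deg(g), as expected for curves with no common component (the affine F_5-count falls short of the bound because intersections may lie at infinity, over extension fields, or carry multiplicity).


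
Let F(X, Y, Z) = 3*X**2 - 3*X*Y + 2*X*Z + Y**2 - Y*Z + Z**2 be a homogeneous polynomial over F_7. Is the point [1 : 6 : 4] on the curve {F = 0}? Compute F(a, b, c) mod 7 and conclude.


F(1,6,4) ≡ 0 (mod 7); P is on the curve.

Evaluate F(1, 6, 4) term-by-term (mod 7).
  3*X**2 ↦ 3·1·1·1 = 3
  -3*X*Y ↦ -3·1·6·1 = -18
  2*X*Z ↦ 2·1·1·4 = 8
  Y**2 ↦ 1·1·36·1 = 36
  -Y*Z ↦ -1·1·6·4 = -24
  Z**2 ↦ 1·1·1·16 = 16
Sum: F(1, 6, 4) = (3) + (-18) + (8) + (36) + (-24) + (16) = 21.
Reducing mod 7: 21 ≡ 0 (mod 7).
Since F(a, b, c) ≡ 0 (mod 7), P lies on the curve.


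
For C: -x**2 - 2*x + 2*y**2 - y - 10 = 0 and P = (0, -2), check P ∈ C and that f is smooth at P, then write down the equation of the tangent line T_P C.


Tangent line at P: -2*x - 9*y - 18 = 0.

Step 1: f(0, -2) = 0, so P lies on C.
Step 2: partial derivatives
  f_x(x, y) = -2*x - 2, f_y(x, y) = 4*y - 1.
  f_x(P) = -2, f_y(P) = -9 (gradient nonzero, so P is smooth).
Step 3: tangent line at P: -2·(x − 0) + -9·(y − -2) = 0.
Expanding: -2*x - 9*y - 18 = 0.


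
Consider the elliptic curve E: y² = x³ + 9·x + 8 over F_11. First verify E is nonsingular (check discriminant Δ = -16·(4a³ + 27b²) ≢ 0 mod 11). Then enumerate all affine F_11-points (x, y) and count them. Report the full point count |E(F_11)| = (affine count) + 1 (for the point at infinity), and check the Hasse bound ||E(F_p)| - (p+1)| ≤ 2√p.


Affine points = {(2, 1), (2, 10), (4, 3), (4, 8), (6, 5), (6, 6), (8, 3), (8, 8), (9, 2), (9, 9), (10, 3), (10, 8)}; affine count = 12; |E(F_11)| = 13.

Discriminant check: Δ ∝ 4a³ + 27b² = 4·9³ + 27·8² = 4·729 + 27·64 ≡ 2 (mod 11). Nonzero ⇒ E is nonsingular.
For each x ∈ F_11, compute rhs = x³ + 9·x + 8 mod 11, then count y ∈ F_11 with y² ≡ rhs.
  x = 0: rhs = 8, matching y values: none (0 points).
  x = 1: rhs = 7, matching y values: none (0 points).
  x = 2: rhs = 1, matching y values: 1, 10 (2 points).
  x = 3: rhs = 7, matching y values: none (0 points).
  x = 4: rhs = 9, matching y values: 3, 8 (2 points).
  x = 5: rhs = 2, matching y values: none (0 points).
  x = 6: rhs = 3, matching y values: 5, 6 (2 points).
  x = 7: rhs = 7, matching y values: none (0 points).
  x = 8: rhs = 9, matching y values: 3, 8 (2 points).
  x = 9: rhs = 4, matching y values: 2, 9 (2 points).
  x = 10: rhs = 9, matching y values: 3, 8 (2 points).
Total affine count: 12.
Full point count |E(F_11)| = 12 + 1 = 13.
Hasse bound: |13 − (11+1)| = |1| = 1 ≤ 2√11 ≈ 6.6332 ✓.
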